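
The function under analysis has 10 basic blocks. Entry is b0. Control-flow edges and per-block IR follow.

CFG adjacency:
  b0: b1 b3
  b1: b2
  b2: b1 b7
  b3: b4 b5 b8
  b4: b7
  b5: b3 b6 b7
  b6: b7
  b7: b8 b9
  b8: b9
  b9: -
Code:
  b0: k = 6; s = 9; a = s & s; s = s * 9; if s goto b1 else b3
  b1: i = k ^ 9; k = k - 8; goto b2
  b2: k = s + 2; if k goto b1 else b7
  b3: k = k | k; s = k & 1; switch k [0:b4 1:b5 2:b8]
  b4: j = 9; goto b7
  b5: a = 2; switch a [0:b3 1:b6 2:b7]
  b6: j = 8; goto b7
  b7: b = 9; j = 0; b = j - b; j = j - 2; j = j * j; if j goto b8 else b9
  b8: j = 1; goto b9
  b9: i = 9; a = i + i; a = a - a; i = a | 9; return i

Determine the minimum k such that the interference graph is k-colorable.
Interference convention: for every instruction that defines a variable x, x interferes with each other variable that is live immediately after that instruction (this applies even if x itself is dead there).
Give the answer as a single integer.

Answer: 3

Derivation:
Block summaries:
  b0 def {a,k,s} use ∅
  b1 def {i,k} use {k}
  b2 def {k} use {s}
  b3 def {k,s} use {k}
  b4 def {j} use ∅
  b5 def {a} use ∅
  b6 def {j} use ∅
  b7 def {b,j} use ∅
  b8 def {j} use ∅
  b9 def {a,i} use ∅

Liveness:
  b0 li=∅ lo={k,s}
  b1 li={k,s} lo={s}
  b2 li={s} lo={k,s}
  b3 li={k} lo={k}
  b4 li=∅ lo=∅
  b5 li={k} lo={k}
  b6 li=∅ lo=∅
  b7 li=∅ lo=∅
  b8 li=∅ lo=∅
  b9 li=∅ lo=∅

Interference:
  a: {k,s}
  b: {j}
  i: {k,s}
  j: {b}
  k: {a,i,s}
  s: {a,i,k}

Chromatic number:
  {a,k,s} pairwise interfere (3-clique) ⇒ χ ≥ 3
  3-colouring: R0={b,k}  R1={j,s}  R2={a,i}
  χ = 3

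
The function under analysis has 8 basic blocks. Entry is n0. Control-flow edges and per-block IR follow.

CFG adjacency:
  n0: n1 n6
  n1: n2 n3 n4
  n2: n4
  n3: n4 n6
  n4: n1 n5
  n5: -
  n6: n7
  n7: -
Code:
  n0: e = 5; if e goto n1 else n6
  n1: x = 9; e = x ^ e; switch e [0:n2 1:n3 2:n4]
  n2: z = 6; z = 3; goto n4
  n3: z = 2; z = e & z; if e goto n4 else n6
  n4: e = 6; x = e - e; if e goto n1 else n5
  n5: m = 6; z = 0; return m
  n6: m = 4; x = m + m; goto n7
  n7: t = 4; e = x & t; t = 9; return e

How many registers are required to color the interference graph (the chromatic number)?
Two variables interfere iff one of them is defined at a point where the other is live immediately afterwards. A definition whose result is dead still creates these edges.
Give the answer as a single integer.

def/use:
  n0 def {e} use ∅
  n1 def {e,x} use {e}
  n2 def {z} use ∅
  n3 def {z} use {e}
  n4 def {e,x} use ∅
  n5 def {m,z} use ∅
  n6 def {m,x} use ∅
  n7 def {e,t} use {x}

Backward fixpoint:
  n0: in=∅ out={e}
  n1: in={e} out={e}
  n2: in=∅ out=∅
  n3: in={e} out=∅
  n4: in=∅ out={e}
  n5: in=∅ out=∅
  n6: in=∅ out={x}
  n7: in={x} out=∅

Interfere edges:
  e: {t,x,z}
  m: {z}
  t: {e,x}
  x: {e,t}
  z: {e,m}

Registers:
  {e,t,x} pairwise interfere (3-clique) ⇒ χ ≥ 3
  assign e→R0 m→R0 t→R1 x→R2 z→R1 — no edge inside a register ⇒ χ ≤ 3
  χ = 3

Answer: 3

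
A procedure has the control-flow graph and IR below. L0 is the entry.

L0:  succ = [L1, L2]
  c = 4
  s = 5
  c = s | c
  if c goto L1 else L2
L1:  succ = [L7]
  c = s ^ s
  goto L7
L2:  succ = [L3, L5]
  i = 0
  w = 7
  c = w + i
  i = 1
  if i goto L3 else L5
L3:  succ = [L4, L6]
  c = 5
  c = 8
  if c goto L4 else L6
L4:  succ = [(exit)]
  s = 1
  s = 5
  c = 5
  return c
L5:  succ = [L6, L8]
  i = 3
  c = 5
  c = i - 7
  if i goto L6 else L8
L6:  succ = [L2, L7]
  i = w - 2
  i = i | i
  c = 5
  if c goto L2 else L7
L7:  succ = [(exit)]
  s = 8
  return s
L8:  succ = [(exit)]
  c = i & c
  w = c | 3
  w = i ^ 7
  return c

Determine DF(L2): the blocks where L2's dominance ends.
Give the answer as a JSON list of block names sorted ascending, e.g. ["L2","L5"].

Answer: ["L2", "L7"]

Analysis:
idom tree: L1←L0 L2←L0 L3←L2 L4←L3 L5←L2 L6←L2 L7←L0 L8←L5
Dom∩ at merges:
  L2: preds {L0,L6}: {L0} ∩ {L0,L2,L6} = {L0}; idom=L0
  L6: preds {L3,L5}: {L0,L2,L3} ∩ {L0,L2,L5} = {L0,L2}; idom=L2
  L7: preds {L1,L6}: {L0,L1} ∩ {L0,L2,L6} = {L0}; idom=L0

DF walk-up:
  L2←L0: walk · to L0
  L2←L6: walk L6→L2 to L0
  L6←L3: walk L3 to L2
  L6←L5: walk L5 to L2
  L7←L1: walk L1 to L0
  L7←L6: walk L6→L2 to L0
  DF(L0)=∅
  DF(L1)={L7}
  DF(L2)={L2,L7}
  DF(L3)={L6}
  DF(L4)=∅
  DF(L5)={L6}
  DF(L6)={L2,L7}
  DF(L7)=∅
  DF(L8)=∅

DF(L2) = ["L2", "L7"]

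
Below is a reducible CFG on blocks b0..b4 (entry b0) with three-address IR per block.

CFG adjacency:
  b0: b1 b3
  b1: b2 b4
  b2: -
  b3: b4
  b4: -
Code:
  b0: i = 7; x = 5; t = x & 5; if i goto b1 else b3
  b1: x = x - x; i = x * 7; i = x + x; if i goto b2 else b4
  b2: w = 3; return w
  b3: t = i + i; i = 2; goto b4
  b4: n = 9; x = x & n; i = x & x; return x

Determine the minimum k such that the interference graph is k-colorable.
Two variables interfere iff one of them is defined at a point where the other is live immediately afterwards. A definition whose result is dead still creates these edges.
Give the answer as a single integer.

Answer: 3

Derivation:
def/use:
  b0: def={i,t,x} ue=∅
  b1: def={i,x} ue={x}
  b2: def={w} ue=∅
  b3: def={i,t} ue={i}
  b4: def={i,n,x} ue={x}

Liveness:
  live b0: ∅→{i,x}
  live b1: {x}→{x}
  live b2: ∅→∅
  live b3: {i,x}→{x}
  live b4: {x}→∅

Interference:
  i↔{t,x}
  n↔{x}
  t↔{i,x}
  w↔∅
  x↔{i,n,t}

Chromatic number:
  lower bound: {i,t,x} mutually conflict ⇒ χ ≥ 3
  3-colouring: R0={w,x}  R1={i,n}  R2={t}
  χ = 3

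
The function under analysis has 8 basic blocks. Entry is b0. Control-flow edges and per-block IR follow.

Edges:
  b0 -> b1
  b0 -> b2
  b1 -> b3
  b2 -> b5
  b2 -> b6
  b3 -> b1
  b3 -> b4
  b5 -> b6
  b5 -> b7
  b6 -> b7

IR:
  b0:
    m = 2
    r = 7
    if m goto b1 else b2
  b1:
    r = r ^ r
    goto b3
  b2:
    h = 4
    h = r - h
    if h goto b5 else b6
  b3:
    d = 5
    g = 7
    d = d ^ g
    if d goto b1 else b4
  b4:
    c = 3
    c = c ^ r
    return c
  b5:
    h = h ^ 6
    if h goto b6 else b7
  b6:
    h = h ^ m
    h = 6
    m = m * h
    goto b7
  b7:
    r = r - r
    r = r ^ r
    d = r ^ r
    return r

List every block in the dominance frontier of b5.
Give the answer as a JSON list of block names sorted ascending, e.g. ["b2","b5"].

idom tree: b1←b0 b2←b0 b3←b1 b4←b3 b5←b2 b6←b2 b7←b2
Dom at joins:
  b1: preds {b0,b3}: {b0} ∩ {b0,b1,b3} = {b0}; idom=b0
  b6: preds {b2,b5}: {b0,b2} ∩ {b0,b2,b5} = {b0,b2}; idom=b2
  b7: preds {b5,b6}: {b0,b2,b5} ∩ {b0,b2,b6} = {b0,b2}; idom=b2

Frontier:
  b1←b0: walk · to b0
  b1←b3: walk b3→b1 to b0
  b6←b2: walk · to b2
  b6←b5: walk b5 to b2
  b7←b5: walk b5 to b2
  b7←b6: walk b6 to b2
  b0: DF=∅
  b1: DF={b1}
  b2: DF=∅
  b3: DF={b1}
  b4: DF=∅
  b5: DF={b6,b7}
  b6: DF={b7}
  b7: DF=∅

DF(b5) = ["b6", "b7"]

Answer: ["b6", "b7"]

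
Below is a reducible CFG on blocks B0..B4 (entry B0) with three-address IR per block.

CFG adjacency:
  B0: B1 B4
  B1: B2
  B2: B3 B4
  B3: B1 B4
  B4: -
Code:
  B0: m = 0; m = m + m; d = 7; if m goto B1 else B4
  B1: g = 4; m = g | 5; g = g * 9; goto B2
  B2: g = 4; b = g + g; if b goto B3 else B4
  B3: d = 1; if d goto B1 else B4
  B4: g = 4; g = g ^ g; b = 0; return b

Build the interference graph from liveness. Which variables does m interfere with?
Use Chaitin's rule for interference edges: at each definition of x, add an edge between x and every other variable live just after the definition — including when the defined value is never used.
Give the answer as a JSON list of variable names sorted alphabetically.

Answer: ["d", "g"]

Working:
def/use:
  B0: def={d,m} ue=∅
  B1: def={g,m} ue=∅
  B2: def={b,g} ue=∅
  B3: def={d} ue=∅
  B4: def={b,g} ue=∅

Live sets:
  B0: in=∅ out=∅
  B1: in=∅ out=∅
  B2: in=∅ out=∅
  B3: in=∅ out=∅
  B4: in=∅ out=∅

Conflict graph:
  b: ∅
  d: {m}
  g: {m}
  m: {d,g}

N(m) = ["d", "g"]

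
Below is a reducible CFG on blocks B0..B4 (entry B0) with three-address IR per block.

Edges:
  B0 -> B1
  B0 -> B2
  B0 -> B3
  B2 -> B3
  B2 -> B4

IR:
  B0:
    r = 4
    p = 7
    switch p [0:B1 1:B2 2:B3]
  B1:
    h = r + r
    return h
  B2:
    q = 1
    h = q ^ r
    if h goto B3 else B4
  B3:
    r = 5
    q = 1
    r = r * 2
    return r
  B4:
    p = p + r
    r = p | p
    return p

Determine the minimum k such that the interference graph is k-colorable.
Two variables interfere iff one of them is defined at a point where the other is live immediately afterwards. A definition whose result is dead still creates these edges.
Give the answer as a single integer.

Answer: 3

Derivation:
def/use:
  B0 def {p,r} use ∅
  B1 def {h} use {r}
  B2 def {h,q} use {r}
  B3 def {q,r} use ∅
  B4 def {p,r} use {p,r}

Liveness:
  B0: in=∅ out={p,r}
  B1: in={r} out=∅
  B2: in={p,r} out={p,r}
  B3: in=∅ out=∅
  B4: in={p,r} out=∅

Conflict graph:
  h: {p,r}
  p: {h,q,r}
  q: {p,r}
  r: {h,p,q}

Registers:
  lower bound: {h,p,r} mutually conflict ⇒ χ ≥ 3
  assign h→c2 p→c0 q→c2 r→c1 — no edge inside a register ⇒ χ ≤ 3
  χ = 3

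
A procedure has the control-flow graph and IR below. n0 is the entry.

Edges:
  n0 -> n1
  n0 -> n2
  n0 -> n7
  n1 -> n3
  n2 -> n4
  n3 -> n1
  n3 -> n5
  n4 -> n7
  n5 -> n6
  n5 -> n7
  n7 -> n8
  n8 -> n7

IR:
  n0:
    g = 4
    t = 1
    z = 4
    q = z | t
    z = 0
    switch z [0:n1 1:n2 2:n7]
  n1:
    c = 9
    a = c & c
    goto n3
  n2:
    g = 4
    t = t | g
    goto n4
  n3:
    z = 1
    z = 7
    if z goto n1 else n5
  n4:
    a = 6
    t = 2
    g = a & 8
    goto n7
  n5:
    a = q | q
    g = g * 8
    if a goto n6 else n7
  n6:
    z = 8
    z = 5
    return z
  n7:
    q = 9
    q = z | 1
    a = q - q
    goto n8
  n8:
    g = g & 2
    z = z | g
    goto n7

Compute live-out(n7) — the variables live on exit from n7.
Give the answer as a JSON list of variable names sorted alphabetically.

Block summaries:
  n0 def {g,q,t,z} use ∅
  n1 def {a,c} use ∅
  n2 def {g,t} use {t}
  n3 def {z} use ∅
  n4 def {a,g,t} use ∅
  n5 def {a,g} use {g,q}
  n6 def {z} use ∅
  n7 def {a,q} use {z}
  n8 def {g,z} use {g,z}

Live sets:
  n0 li=∅ lo={g,q,t,z}
  n1 li={g,q} lo={g,q}
  n2 li={t,z} lo={z}
  n3 li={g,q} lo={g,q,z}
  n4 li={z} lo={g,z}
  n5 li={g,q,z} lo={g,z}
  n6 li=∅ lo=∅
  n7 li={g,z} lo={g,z}
  n8 li={g,z} lo={g,z}

live-out(n7) = ["g", "z"]

Answer: ["g", "z"]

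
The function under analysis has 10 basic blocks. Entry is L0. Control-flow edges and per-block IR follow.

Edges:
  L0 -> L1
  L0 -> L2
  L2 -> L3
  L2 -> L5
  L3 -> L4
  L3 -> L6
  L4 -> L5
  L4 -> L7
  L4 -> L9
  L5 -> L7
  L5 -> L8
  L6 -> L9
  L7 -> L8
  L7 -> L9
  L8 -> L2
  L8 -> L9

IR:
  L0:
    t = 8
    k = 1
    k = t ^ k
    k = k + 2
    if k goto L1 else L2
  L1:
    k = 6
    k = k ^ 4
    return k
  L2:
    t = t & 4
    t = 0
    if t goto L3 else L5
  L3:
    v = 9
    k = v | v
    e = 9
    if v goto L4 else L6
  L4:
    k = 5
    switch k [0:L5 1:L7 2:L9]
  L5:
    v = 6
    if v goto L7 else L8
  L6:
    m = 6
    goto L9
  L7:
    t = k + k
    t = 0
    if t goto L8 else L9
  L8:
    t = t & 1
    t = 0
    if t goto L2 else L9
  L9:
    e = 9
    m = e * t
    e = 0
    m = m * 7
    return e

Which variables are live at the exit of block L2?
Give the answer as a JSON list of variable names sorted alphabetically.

Answer: ["k", "t"]

Working:
Block summaries:
  L0: def={k,t} ue=∅
  L1: def={k} ue=∅
  L2: def={t} ue={t}
  L3: def={e,k,v} ue=∅
  L4: def={k} ue=∅
  L5: def={v} ue=∅
  L6: def={m} ue=∅
  L7: def={t} ue={k}
  L8: def={t} ue={t}
  L9: def={e,m} ue={t}

Live sets:
  L0: in=∅ out={k,t}
  L1: in=∅ out=∅
  L2: in={k,t} out={k,t}
  L3: in={t} out={t}
  L4: in={t} out={k,t}
  L5: in={k,t} out={k,t}
  L6: in={t} out={t}
  L7: in={k} out={k,t}
  L8: in={k,t} out={k,t}
  L9: in={t} out=∅

live-out(L2) = ["k", "t"]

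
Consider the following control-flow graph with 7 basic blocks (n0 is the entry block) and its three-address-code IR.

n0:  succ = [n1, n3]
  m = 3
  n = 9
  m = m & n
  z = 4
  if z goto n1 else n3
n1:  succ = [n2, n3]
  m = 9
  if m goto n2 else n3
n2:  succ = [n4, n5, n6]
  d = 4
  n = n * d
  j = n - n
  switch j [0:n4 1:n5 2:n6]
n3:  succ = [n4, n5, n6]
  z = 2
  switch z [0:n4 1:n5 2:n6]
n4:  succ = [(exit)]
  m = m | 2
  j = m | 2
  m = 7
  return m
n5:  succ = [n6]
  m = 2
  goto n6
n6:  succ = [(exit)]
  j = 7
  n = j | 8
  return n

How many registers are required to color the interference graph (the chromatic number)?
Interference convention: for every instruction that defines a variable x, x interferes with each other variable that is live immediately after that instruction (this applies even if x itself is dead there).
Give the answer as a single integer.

Per-block:
  n0: def={m,n,z} ue=∅
  n1: def={m} ue=∅
  n2: def={d,j,n} ue={n}
  n3: def={z} ue=∅
  n4: def={j,m} ue={m}
  n5: def={m} ue=∅
  n6: def={j,n} ue=∅

Liveness:
  live n0: ∅→{m,n}
  live n1: {n}→{m,n}
  live n2: {m,n}→{m}
  live n3: {m}→{m}
  live n4: {m}→∅
  live n5: ∅→∅
  live n6: ∅→∅

Interfere edges:
  d — {m,n}
  j — {m}
  m — {d,j,n,z}
  n — {d,m,z}
  z — {m,n}

Colouring:
  {d,m,n} pairwise interfere (3-clique) ⇒ χ ≥ 3
  assign d→R2 j→R1 m→R0 n→R1 z→R2 — no edge inside a register ⇒ χ ≤ 3
  χ = 3

Answer: 3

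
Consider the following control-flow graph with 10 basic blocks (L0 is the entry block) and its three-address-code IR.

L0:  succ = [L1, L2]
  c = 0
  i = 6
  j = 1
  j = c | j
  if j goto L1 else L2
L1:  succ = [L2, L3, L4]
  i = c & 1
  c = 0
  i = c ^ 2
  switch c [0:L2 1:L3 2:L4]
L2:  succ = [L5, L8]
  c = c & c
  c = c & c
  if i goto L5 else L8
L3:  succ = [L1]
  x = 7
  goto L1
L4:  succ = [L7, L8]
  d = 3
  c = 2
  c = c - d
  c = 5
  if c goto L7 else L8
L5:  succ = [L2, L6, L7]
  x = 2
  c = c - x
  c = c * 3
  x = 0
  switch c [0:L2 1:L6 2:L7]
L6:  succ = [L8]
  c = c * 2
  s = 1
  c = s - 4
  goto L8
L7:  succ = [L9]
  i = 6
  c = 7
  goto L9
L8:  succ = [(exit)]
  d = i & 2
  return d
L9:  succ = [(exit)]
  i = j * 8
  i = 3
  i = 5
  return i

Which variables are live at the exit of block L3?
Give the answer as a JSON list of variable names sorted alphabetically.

Answer: ["c", "j"]

Analysis:
Per-block:
  L0: def={c,i,j} ue=∅
  L1: def={c,i} ue={c}
  L2: def={c} ue={c,i}
  L3: def={x} ue=∅
  L4: def={c,d} ue=∅
  L5: def={c,x} ue={c}
  L6: def={c,s} ue={c}
  L7: def={c,i} ue=∅
  L8: def={d} ue={i}
  L9: def={i} ue={j}

Backward fixpoint:
  L0 li=∅ lo={c,i,j}
  L1 li={c,j} lo={c,i,j}
  L2 li={c,i,j} lo={c,i,j}
  L3 li={c,j} lo={c,j}
  L4 li={i,j} lo={i,j}
  L5 li={c,i,j} lo={c,i,j}
  L6 li={c,i} lo={i}
  L7 li={j} lo={j}
  L8 li={i} lo=∅
  L9 li={j} lo=∅

live-out(L3) = ["c", "j"]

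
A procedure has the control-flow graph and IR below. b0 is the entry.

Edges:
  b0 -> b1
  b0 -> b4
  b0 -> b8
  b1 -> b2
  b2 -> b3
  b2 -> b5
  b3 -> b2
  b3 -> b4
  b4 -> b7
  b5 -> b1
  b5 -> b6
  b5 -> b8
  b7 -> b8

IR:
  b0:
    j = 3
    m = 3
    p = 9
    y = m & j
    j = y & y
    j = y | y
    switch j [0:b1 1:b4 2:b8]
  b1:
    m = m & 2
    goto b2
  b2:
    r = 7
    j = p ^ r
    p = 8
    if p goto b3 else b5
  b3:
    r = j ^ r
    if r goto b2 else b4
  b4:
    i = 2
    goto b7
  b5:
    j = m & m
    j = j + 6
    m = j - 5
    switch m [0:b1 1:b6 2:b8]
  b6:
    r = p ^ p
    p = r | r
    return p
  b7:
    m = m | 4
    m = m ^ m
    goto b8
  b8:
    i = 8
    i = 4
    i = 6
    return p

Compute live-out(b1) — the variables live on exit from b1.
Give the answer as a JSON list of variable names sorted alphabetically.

Per-block:
  b0 def {j,m,p,y} use ∅
  b1 def {m} use {m}
  b2 def {j,p,r} use {p}
  b3 def {r} use {j,r}
  b4 def {i} use ∅
  b5 def {j,m} use {m}
  b6 def {p,r} use {p}
  b7 def {m} use {m}
  b8 def {i} use {p}

Live sets:
  live b0: ∅→{m,p}
  live b1: {m,p}→{m,p}
  live b2: {m,p}→{j,m,p,r}
  live b3: {j,m,p,r}→{m,p}
  live b4: {m,p}→{m,p}
  live b5: {m,p}→{m,p}
  live b6: {p}→∅
  live b7: {m,p}→{p}
  live b8: {p}→∅

live-out(b1) = ["m", "p"]

Answer: ["m", "p"]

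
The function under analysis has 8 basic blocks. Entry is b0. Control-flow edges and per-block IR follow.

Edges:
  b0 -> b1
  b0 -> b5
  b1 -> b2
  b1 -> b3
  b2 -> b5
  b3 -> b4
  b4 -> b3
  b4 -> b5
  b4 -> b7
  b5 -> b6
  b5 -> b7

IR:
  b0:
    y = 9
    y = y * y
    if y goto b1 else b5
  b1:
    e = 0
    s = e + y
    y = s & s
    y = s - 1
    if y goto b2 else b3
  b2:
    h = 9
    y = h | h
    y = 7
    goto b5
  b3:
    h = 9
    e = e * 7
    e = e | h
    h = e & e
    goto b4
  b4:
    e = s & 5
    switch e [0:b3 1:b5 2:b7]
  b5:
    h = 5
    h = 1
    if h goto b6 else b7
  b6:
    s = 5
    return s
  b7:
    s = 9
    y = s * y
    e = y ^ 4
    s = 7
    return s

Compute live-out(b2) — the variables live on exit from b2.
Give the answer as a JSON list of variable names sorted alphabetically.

Answer: ["y"]

Analysis:
def/use:
  b0: {y} / ∅
  b1: {e,s,y} / {y}
  b2: {h,y} / ∅
  b3: {e,h} / {e}
  b4: {e} / {s}
  b5: {h} / ∅
  b6: {s} / ∅
  b7: {e,s,y} / {y}

Liveness:
  live b0: ∅→{y}
  live b1: {y}→{e,s,y}
  live b2: ∅→{y}
  live b3: {e,s,y}→{s,y}
  live b4: {s,y}→{e,s,y}
  live b5: {y}→{y}
  live b6: ∅→∅
  live b7: {y}→∅

live-out(b2) = ["y"]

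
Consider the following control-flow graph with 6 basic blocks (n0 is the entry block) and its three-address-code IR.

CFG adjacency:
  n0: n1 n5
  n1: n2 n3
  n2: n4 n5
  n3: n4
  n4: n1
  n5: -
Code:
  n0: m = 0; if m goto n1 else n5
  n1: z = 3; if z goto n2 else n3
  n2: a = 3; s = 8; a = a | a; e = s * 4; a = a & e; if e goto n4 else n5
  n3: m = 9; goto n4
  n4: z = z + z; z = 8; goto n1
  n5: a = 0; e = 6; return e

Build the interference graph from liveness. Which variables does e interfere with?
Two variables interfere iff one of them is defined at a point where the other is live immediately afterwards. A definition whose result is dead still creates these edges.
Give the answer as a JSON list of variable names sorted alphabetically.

Answer: ["a", "z"]

Working:
Per-block:
  n0: def={m} ue=∅
  n1: def={z} ue=∅
  n2: def={a,e,s} ue=∅
  n3: def={m} ue=∅
  n4: def={z} ue={z}
  n5: def={a,e} ue=∅

Live sets:
  n0: in=∅ out=∅
  n1: in=∅ out={z}
  n2: in={z} out={z}
  n3: in={z} out={z}
  n4: in={z} out=∅
  n5: in=∅ out=∅

Interference:
  a: {e,s,z}
  e: {a,z}
  m: {z}
  s: {a,z}
  z: {a,e,m,s}

N(e) = ["a", "z"]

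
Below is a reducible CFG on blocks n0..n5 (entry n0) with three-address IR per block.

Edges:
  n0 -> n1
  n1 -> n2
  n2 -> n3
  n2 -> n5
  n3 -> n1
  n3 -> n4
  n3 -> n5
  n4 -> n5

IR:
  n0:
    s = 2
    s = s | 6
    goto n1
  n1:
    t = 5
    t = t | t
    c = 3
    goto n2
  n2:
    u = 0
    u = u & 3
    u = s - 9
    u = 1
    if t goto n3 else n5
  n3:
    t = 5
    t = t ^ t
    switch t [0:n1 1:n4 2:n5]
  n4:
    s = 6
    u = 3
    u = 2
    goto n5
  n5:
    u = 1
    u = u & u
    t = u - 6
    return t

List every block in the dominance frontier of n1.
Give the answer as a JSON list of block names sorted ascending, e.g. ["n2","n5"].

idom tree: n1←n0 n2←n1 n3←n2 n4←n3 n5←n2
Join-block Dom:
  n1: preds {n0,n3}: {n0} ∩ {n0,n1,n2,n3} = {n0}; idom=n0
  n5: preds {n2,n3,n4}: {n0,n1,n2} ∩ {n0,n1,n2,n3} ∩ {n0,n1,n2,n3,n4} = {n0,n1,n2}; idom=n2

Frontier:
  join n1 pred n0: · stop@n0
  join n1 pred n3: n3→n2→n1 stop@n0
  join n5 pred n2: · stop@n2
  join n5 pred n3: n3 stop@n2
  join n5 pred n4: n4→n3 stop@n2
  n0 → ∅
  n1 → {n1}
  n2 → {n1}
  n3 → {n1,n5}
  n4 → {n5}
  n5 → ∅

DF(n1) = ["n1"]

Answer: ["n1"]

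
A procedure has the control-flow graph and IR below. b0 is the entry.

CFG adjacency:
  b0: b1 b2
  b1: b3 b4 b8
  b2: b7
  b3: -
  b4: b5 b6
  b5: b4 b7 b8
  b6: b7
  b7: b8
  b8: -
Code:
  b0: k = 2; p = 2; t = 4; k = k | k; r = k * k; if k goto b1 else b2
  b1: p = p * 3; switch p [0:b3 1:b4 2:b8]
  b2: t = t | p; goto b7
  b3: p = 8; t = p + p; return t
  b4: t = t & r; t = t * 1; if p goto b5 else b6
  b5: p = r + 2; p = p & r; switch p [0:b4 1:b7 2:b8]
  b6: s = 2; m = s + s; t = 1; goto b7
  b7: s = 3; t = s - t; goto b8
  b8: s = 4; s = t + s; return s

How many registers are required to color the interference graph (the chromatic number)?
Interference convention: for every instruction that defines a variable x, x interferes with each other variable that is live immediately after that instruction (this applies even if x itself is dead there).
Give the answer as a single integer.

def/use:
  b0: {k,p,r,t} / ∅
  b1: {p} / {p}
  b2: {t} / {p,t}
  b3: {p,t} / ∅
  b4: {t} / {p,r,t}
  b5: {p} / {r}
  b6: {m,s,t} / ∅
  b7: {s,t} / {t}
  b8: {s} / {t}

Liveness:
  b0: in=∅ out={p,r,t}
  b1: in={p,r,t} out={p,r,t}
  b2: in={p,t} out={t}
  b3: in=∅ out=∅
  b4: in={p,r,t} out={r,t}
  b5: in={r,t} out={p,r,t}
  b6: in=∅ out={t}
  b7: in={t} out={t}
  b8: in={t} out=∅

Interfere edges:
  k: {p,r,t}
  m: ∅
  p: {k,r,t}
  r: {k,p,t}
  s: {t}
  t: {k,p,r,s}

Colouring:
  clique {k,p,r,t} ⇒ need ≥ 4
  assign k→r1 m→r0 p→r2 r→r3 s→r1 t→r0 — no edge inside a register ⇒ χ ≤ 4
  χ = 4

Answer: 4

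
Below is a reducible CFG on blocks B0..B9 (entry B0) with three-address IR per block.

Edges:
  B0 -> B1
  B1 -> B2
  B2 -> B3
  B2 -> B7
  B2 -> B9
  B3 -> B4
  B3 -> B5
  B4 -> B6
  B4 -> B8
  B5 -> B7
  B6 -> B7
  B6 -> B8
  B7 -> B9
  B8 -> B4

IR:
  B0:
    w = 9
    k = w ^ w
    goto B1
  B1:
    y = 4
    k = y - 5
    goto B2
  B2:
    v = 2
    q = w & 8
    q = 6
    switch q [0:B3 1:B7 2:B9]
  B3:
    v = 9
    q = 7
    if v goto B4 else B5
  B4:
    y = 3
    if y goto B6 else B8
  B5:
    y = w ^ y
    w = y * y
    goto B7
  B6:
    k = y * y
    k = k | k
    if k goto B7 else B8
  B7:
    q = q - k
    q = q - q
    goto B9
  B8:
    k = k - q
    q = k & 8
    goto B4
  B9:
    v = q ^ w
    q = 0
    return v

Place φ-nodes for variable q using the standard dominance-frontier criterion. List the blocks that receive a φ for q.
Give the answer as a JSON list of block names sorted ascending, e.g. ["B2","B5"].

idom tree: B1←B0 B2←B1 B3←B2 B4←B3 B5←B3 B6←B4 B7←B2 B8←B4 B9←B2
Join-block Dom:
  B4: preds {B3,B8}: {B0,B1,B2,B3} ∩ {B0,B1,B2,B3,B4,B8} = {B0,B1,B2,B3}; idom=B3
  B7: preds {B2,B5,B6}: {B0,B1,B2} ∩ {B0,B1,B2,B3,B5} ∩ {B0,B1,B2,B3,B4,B6} = {B0,B1,B2}; idom=B2
  B8: preds {B4,B6}: {B0,B1,B2,B3,B4} ∩ {B0,B1,B2,B3,B4,B6} = {B0,B1,B2,B3,B4}; idom=B4
  B9: preds {B2,B7}: {B0,B1,B2} ∩ {B0,B1,B2,B7} = {B0,B1,B2}; idom=B2

DF derivation:
  B4←B3: walk · to B3
  B4←B8: walk B8→B4 to B3
  B7←B2: walk · to B2
  B7←B5: walk B5→B3 to B2
  B7←B6: walk B6→B4→B3 to B2
  B8←B4: walk · to B4
  B8←B6: walk B6 to B4
  B9←B2: walk · to B2
  B9←B7: walk B7 to B2
  B0 → ∅
  B1 → ∅
  B2 → ∅
  B3 → {B7}
  B4 → {B4,B7}
  B5 → {B7}
  B6 → {B7,B8}
  B7 → {B9}
  B8 → {B4}
  B9 → ∅

φ for q: defs {B2,B3,B7,B8,B9}
  DF⁺ = {B4,B7,B9}

Answer: ["B4", "B7", "B9"]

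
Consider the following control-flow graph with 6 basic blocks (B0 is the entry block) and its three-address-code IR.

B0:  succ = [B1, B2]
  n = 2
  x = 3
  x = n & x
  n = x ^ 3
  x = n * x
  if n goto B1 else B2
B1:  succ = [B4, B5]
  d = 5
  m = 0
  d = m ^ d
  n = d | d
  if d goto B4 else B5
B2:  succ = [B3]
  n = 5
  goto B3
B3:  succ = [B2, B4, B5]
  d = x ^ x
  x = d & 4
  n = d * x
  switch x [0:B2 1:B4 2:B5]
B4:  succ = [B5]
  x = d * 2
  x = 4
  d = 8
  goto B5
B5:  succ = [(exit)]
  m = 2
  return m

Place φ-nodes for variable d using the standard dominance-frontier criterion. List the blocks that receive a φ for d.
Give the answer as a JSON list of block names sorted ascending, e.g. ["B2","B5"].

idom tree: B1←B0 B2←B0 B3←B2 B4←B0 B5←B0
Join-block Dom:
  B2: preds {B0,B3}: {B0} ∩ {B0,B2,B3} = {B0}; idom=B0
  B4: preds {B1,B3}: {B0,B1} ∩ {B0,B2,B3} = {B0}; idom=B0
  B5: preds {B1,B3,B4}: {B0,B1} ∩ {B0,B2,B3} ∩ {B0,B4} = {B0}; idom=B0

DF derivation:
  join B2 pred B0: · stop@B0
  join B2 pred B3: B3→B2 stop@B0
  join B4 pred B1: B1 stop@B0
  join B4 pred B3: B3→B2 stop@B0
  join B5 pred B1: B1 stop@B0
  join B5 pred B3: B3→B2 stop@B0
  join B5 pred B4: B4 stop@B0
  DF(B0)=∅
  DF(B1)={B4,B5}
  DF(B2)={B2,B4,B5}
  DF(B3)={B2,B4,B5}
  DF(B4)={B5}
  DF(B5)=∅

φ for d: defs {B1,B3,B4}
  DF⁺ = {B2,B4,B5}

Answer: ["B2", "B4", "B5"]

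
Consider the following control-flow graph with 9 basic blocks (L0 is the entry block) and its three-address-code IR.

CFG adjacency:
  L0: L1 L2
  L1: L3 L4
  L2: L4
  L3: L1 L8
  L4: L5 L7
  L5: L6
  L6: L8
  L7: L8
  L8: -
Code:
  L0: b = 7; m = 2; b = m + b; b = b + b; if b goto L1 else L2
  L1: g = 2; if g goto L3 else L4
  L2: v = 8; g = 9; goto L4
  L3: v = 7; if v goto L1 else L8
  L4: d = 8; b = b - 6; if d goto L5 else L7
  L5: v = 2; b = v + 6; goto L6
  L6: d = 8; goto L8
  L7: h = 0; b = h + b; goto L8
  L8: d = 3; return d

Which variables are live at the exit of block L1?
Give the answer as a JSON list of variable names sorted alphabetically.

Answer: ["b"]

Derivation:
def/use:
  L0: {b,m} / ∅
  L1: {g} / ∅
  L2: {g,v} / ∅
  L3: {v} / ∅
  L4: {b,d} / {b}
  L5: {b,v} / ∅
  L6: {d} / ∅
  L7: {b,h} / {b}
  L8: {d} / ∅

Backward fixpoint:
  L0 li=∅ lo={b}
  L1 li={b} lo={b}
  L2 li={b} lo={b}
  L3 li={b} lo={b}
  L4 li={b} lo={b}
  L5 li=∅ lo=∅
  L6 li=∅ lo=∅
  L7 li={b} lo=∅
  L8 li=∅ lo=∅

live-out(L1) = ["b"]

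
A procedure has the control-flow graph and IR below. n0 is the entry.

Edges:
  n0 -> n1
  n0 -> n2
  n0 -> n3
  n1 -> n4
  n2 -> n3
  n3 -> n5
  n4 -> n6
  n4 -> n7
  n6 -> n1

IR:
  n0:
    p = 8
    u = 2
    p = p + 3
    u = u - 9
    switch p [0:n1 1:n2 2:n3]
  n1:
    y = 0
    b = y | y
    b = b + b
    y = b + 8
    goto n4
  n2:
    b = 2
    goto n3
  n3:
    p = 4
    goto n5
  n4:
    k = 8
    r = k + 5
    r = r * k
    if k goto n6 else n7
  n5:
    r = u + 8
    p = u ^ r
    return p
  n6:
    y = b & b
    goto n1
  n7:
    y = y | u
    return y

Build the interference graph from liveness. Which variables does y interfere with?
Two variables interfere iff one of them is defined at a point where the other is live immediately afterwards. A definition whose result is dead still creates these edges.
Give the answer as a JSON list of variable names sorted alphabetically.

Answer: ["b", "k", "r", "u"]

Derivation:
Block summaries:
  n0: {p,u} / ∅
  n1: {b,y} / ∅
  n2: {b} / ∅
  n3: {p} / ∅
  n4: {k,r} / ∅
  n5: {p,r} / {u}
  n6: {y} / {b}
  n7: {y} / {u,y}

Backward fixpoint:
  live n0: ∅→{u}
  live n1: {u}→{b,u,y}
  live n2: {u}→{u}
  live n3: {u}→{u}
  live n4: {b,u,y}→{b,u,y}
  live n5: {u}→∅
  live n6: {b,u}→{u}
  live n7: {u,y}→∅

Interference:
  b: {k,r,u,y}
  k: {b,r,u,y}
  p: {u}
  r: {b,k,u,y}
  u: {b,k,p,r,y}
  y: {b,k,r,u}

N(y) = ["b", "k", "r", "u"]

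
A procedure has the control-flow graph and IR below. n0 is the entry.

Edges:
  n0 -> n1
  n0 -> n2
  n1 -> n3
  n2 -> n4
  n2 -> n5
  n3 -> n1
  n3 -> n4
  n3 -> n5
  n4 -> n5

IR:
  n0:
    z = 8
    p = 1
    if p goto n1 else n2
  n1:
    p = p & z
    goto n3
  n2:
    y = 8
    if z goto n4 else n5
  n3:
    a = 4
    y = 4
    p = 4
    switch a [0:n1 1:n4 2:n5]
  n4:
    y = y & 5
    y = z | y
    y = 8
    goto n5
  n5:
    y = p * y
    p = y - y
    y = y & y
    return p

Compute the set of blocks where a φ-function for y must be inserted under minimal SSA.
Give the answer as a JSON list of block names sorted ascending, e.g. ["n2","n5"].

Answer: ["n1", "n4", "n5"]

Analysis:
idom tree: n1←n0 n2←n0 n3←n1 n4←n0 n5←n0
Join-block Dom:
  n1: preds {n0,n3}: {n0} ∩ {n0,n1,n3} = {n0}; idom=n0
  n4: preds {n2,n3}: {n0,n2} ∩ {n0,n1,n3} = {n0}; idom=n0
  n5: preds {n2,n3,n4}: {n0,n2} ∩ {n0,n1,n3} ∩ {n0,n4} = {n0}; idom=n0

Frontier:
  join n1 pred n0: · stop@n0
  join n1 pred n3: n3→n1 stop@n0
  join n4 pred n2: n2 stop@n0
  join n4 pred n3: n3→n1 stop@n0
  join n5 pred n2: n2 stop@n0
  join n5 pred n3: n3→n1 stop@n0
  join n5 pred n4: n4 stop@n0
  n0 → ∅
  n1 → {n1,n4,n5}
  n2 → {n4,n5}
  n3 → {n1,n4,n5}
  n4 → {n5}
  n5 → ∅

φ for y: defs {n2,n3,n4,n5}
  DF⁺ = {n1,n4,n5}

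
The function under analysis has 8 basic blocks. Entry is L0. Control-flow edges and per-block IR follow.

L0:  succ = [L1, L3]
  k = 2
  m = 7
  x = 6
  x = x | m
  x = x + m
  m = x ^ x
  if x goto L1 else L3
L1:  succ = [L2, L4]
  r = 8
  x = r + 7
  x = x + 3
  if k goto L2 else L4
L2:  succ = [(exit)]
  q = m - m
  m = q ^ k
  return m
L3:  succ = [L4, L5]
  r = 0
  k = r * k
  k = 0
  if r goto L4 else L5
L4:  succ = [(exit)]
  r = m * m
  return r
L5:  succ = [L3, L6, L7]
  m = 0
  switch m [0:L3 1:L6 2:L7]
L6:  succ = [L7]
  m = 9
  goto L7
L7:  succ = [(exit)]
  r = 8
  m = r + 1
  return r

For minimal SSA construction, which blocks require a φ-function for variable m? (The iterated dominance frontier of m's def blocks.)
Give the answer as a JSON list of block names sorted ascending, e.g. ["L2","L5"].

Answer: ["L3", "L4", "L7"]

Working:
idom tree: L1←L0 L2←L1 L3←L0 L4←L0 L5←L3 L6←L5 L7←L5
Dom∩ at merges:
  L3: preds {L0,L5}: {L0} ∩ {L0,L3,L5} = {L0}; idom=L0
  L4: preds {L1,L3}: {L0,L1} ∩ {L0,L3} = {L0}; idom=L0
  L7: preds {L5,L6}: {L0,L3,L5} ∩ {L0,L3,L5,L6} = {L0,L3,L5}; idom=L5

Frontier:
  L3←L0: walk · to L0
  L3←L5: walk L5→L3 to L0
  L4←L1: walk L1 to L0
  L4←L3: walk L3 to L0
  L7←L5: walk · to L5
  L7←L6: walk L6 to L5
  DF(L0)=∅
  DF(L1)={L4}
  DF(L2)=∅
  DF(L3)={L3,L4}
  DF(L4)=∅
  DF(L5)={L3}
  DF(L6)={L7}
  DF(L7)=∅

φ for m: defs {L0,L2,L5,L6,L7}
  DF⁺ = {L3,L4,L7}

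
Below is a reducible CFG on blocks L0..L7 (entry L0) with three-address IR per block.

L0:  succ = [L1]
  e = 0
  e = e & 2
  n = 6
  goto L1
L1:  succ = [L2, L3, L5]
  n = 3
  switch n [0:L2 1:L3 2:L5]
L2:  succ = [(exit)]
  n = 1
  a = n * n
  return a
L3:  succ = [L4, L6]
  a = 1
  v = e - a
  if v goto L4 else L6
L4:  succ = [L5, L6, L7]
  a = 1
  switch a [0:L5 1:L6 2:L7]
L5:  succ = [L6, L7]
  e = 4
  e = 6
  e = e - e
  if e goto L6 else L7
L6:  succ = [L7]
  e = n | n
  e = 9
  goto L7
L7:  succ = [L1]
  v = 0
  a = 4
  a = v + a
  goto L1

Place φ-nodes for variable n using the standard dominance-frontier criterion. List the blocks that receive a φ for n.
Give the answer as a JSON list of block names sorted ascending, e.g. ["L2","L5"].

Answer: ["L1"]

Derivation:
idom tree: L1←L0 L2←L1 L3←L1 L4←L3 L5←L1 L6←L1 L7←L1
Dom at joins:
  L1: preds {L0,L7}: {L0} ∩ {L0,L1,L7} = {L0}; idom=L0
  L5: preds {L1,L4}: {L0,L1} ∩ {L0,L1,L3,L4} = {L0,L1}; idom=L1
  L6: preds {L3,L4,L5}: {L0,L1,L3} ∩ {L0,L1,L3,L4} ∩ {L0,L1,L5} = {L0,L1}; idom=L1
  L7: preds {L4,L5,L6}: {L0,L1,L3,L4} ∩ {L0,L1,L5} ∩ {L0,L1,L6} = {L0,L1}; idom=L1

Frontier:
  join L1 pred L0: · stop@L0
  join L1 pred L7: L7→L1 stop@L0
  join L5 pred L1: · stop@L1
  join L5 pred L4: L4→L3 stop@L1
  join L6 pred L3: L3 stop@L1
  join L6 pred L4: L4→L3 stop@L1
  join L6 pred L5: L5 stop@L1
  join L7 pred L4: L4→L3 stop@L1
  join L7 pred L5: L5 stop@L1
  join L7 pred L6: L6 stop@L1
  L0: DF=∅
  L1: DF={L1}
  L2: DF=∅
  L3: DF={L5,L6,L7}
  L4: DF={L5,L6,L7}
  L5: DF={L6,L7}
  L6: DF={L7}
  L7: DF={L1}

φ for n: defs {L0,L1,L2}
  DF⁺ = {L1}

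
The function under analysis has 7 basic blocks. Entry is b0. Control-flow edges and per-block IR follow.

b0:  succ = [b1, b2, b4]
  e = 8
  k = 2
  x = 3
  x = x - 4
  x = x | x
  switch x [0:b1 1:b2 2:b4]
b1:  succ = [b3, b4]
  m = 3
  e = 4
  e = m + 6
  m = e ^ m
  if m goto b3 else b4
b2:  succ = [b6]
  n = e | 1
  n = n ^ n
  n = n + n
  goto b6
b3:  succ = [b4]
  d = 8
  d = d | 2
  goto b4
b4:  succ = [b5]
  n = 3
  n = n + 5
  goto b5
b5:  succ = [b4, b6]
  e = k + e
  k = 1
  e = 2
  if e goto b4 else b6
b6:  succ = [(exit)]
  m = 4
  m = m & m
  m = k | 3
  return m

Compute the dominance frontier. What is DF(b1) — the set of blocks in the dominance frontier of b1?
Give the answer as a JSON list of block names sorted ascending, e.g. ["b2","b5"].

Answer: ["b4"]

Working:
idom tree: b1←b0 b2←b0 b3←b1 b4←b0 b5←b4 b6←b0
Dom∩ at merges:
  b4: preds {b0,b1,b3,b5}: {b0} ∩ {b0,b1} ∩ {b0,b1,b3} ∩ {b0,b4,b5} = {b0}; idom=b0
  b6: preds {b2,b5}: {b0,b2} ∩ {b0,b4,b5} = {b0}; idom=b0

Frontier:
  join b4 pred b0: · stop@b0
  join b4 pred b1: b1 stop@b0
  join b4 pred b3: b3→b1 stop@b0
  join b4 pred b5: b5→b4 stop@b0
  join b6 pred b2: b2 stop@b0
  join b6 pred b5: b5→b4 stop@b0
  DF(b0)=∅
  DF(b1)={b4}
  DF(b2)={b6}
  DF(b3)={b4}
  DF(b4)={b4,b6}
  DF(b5)={b4,b6}
  DF(b6)=∅

DF(b1) = ["b4"]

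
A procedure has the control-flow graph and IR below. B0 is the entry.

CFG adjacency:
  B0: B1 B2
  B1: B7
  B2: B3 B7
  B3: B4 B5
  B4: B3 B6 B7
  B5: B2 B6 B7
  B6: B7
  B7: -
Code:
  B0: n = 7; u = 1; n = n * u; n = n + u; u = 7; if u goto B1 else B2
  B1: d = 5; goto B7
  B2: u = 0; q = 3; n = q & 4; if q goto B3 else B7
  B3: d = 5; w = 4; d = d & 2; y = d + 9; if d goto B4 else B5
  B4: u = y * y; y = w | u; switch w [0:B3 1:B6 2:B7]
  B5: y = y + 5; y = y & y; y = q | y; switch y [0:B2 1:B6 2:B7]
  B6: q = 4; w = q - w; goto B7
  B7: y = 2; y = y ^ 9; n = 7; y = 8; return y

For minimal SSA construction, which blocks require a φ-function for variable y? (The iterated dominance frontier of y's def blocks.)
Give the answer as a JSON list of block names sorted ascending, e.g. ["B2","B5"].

idom tree: B1←B0 B2←B0 B3←B2 B4←B3 B5←B3 B6←B3 B7←B0
Join-block Dom:
  B2: preds {B0,B5}: {B0} ∩ {B0,B2,B3,B5} = {B0}; idom=B0
  B3: preds {B2,B4}: {B0,B2} ∩ {B0,B2,B3,B4} = {B0,B2}; idom=B2
  B6: preds {B4,B5}: {B0,B2,B3,B4} ∩ {B0,B2,B3,B5} = {B0,B2,B3}; idom=B3
  B7: preds {B1,B2,B4,B5,B6}: {B0,B1} ∩ {B0,B2} ∩ {B0,B2,B3,B4} ∩ {B0,B2,B3,B5} ∩ {B0,B2,B3,B6} = {B0}; idom=B0

Frontier:
  B2←B0: walk · to B0
  B2←B5: walk B5→B3→B2 to B0
  B3←B2: walk · to B2
  B3←B4: walk B4→B3 to B2
  B6←B4: walk B4 to B3
  B6←B5: walk B5 to B3
  B7←B1: walk B1 to B0
  B7←B2: walk B2 to B0
  B7←B4: walk B4→B3→B2 to B0
  B7←B5: walk B5→B3→B2 to B0
  B7←B6: walk B6→B3→B2 to B0
  B0 → ∅
  B1 → {B7}
  B2 → {B2,B7}
  B3 → {B2,B3,B7}
  B4 → {B3,B6,B7}
  B5 → {B2,B6,B7}
  B6 → {B7}
  B7 → ∅

φ for y: defs {B3,B4,B5,B7}
  DF⁺ = {B2,B3,B6,B7}

Answer: ["B2", "B3", "B6", "B7"]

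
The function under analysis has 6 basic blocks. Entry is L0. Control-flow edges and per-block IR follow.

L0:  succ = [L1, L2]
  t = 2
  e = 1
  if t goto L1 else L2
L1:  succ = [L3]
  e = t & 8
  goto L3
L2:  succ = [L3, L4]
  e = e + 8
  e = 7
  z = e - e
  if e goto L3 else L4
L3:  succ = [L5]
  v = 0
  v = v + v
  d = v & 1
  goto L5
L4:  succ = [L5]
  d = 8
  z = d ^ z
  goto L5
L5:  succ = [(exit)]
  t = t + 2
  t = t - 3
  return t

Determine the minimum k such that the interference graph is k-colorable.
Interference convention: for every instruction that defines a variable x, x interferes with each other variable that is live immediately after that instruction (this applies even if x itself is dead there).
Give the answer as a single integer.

Per-block:
  L0: def={e,t} ue=∅
  L1: def={e} ue={t}
  L2: def={e,z} ue={e}
  L3: def={d,v} ue=∅
  L4: def={d,z} ue={z}
  L5: def={t} ue={t}

Live sets:
  L0: in=∅ out={e,t}
  L1: in={t} out={t}
  L2: in={e,t} out={t,z}
  L3: in={t} out={t}
  L4: in={t,z} out={t}
  L5: in={t} out=∅

Conflict graph:
  d: {t,z}
  e: {t,z}
  t: {d,e,v,z}
  v: {t}
  z: {d,e,t}

Chromatic number:
  {d,t,z} pairwise interfere (3-clique) ⇒ χ ≥ 3
  3-colouring: r0={t}  r1={v,z}  r2={d,e}
  χ = 3

Answer: 3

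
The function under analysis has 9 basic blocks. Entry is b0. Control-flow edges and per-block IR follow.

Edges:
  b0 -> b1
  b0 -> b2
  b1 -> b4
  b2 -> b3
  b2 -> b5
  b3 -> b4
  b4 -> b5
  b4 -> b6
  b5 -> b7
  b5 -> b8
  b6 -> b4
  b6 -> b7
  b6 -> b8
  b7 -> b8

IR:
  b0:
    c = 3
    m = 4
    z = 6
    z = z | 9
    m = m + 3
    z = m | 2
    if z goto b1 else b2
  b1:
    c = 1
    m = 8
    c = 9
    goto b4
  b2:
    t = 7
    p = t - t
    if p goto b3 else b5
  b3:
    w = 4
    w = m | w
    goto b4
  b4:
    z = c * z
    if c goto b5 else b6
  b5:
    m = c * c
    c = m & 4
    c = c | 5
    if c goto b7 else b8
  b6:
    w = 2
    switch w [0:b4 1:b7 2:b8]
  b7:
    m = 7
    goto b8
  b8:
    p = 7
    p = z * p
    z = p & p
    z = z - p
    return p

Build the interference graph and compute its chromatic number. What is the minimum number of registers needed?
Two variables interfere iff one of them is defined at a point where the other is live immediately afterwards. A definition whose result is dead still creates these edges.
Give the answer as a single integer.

def/use:
  b0 def {c,m,z} use ∅
  b1 def {c,m} use ∅
  b2 def {p,t} use ∅
  b3 def {w} use {m}
  b4 def {z} use {c,z}
  b5 def {c,m} use {c}
  b6 def {w} use ∅
  b7 def {m} use ∅
  b8 def {p,z} use {z}

Live sets:
  b0 li=∅ lo={c,m,z}
  b1 li={z} lo={c,z}
  b2 li={c,m,z} lo={c,m,z}
  b3 li={c,m,z} lo={c,z}
  b4 li={c,z} lo={c,z}
  b5 li={c,z} lo={z}
  b6 li={c,z} lo={c,z}
  b7 li={z} lo={z}
  b8 li={z} lo=∅

Interference:
  c — {m,p,t,w,z}
  m — {c,p,t,w,z}
  p — {c,m,z}
  t — {c,m,z}
  w — {c,m,z}
  z — {c,m,p,t,w}

Chromatic number:
  clique {c,m,p,z} ⇒ need ≥ 4
  assign c→c0 m→c1 p→c3 t→c3 w→c3 z→c2 — no edge inside a register ⇒ χ ≤ 4
  χ = 4

Answer: 4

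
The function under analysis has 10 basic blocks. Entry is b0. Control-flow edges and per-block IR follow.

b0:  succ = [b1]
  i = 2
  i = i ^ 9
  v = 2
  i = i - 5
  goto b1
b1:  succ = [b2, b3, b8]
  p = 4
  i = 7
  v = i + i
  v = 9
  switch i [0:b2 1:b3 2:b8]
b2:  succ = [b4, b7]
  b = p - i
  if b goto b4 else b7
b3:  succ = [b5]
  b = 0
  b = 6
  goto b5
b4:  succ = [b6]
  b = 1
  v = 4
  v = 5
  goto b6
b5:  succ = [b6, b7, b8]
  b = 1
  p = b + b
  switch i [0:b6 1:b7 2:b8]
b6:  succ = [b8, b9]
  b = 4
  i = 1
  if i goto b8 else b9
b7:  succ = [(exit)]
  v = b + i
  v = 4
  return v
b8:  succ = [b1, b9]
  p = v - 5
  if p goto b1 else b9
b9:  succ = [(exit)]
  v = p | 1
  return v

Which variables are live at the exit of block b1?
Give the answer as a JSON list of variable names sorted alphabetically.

Per-block:
  b0: def={i,v} ue=∅
  b1: def={i,p,v} ue=∅
  b2: def={b} ue={i,p}
  b3: def={b} ue=∅
  b4: def={b,v} ue=∅
  b5: def={b,p} ue={i}
  b6: def={b,i} ue=∅
  b7: def={v} ue={b,i}
  b8: def={p} ue={v}
  b9: def={v} ue={p}

Liveness:
  b0: in=∅ out=∅
  b1: in=∅ out={i,p,v}
  b2: in={i,p} out={b,i,p}
  b3: in={i,v} out={i,v}
  b4: in={p} out={p,v}
  b5: in={i,v} out={b,i,p,v}
  b6: in={p,v} out={p,v}
  b7: in={b,i} out=∅
  b8: in={v} out={p}
  b9: in={p} out=∅

live-out(b1) = ["i", "p", "v"]

Answer: ["i", "p", "v"]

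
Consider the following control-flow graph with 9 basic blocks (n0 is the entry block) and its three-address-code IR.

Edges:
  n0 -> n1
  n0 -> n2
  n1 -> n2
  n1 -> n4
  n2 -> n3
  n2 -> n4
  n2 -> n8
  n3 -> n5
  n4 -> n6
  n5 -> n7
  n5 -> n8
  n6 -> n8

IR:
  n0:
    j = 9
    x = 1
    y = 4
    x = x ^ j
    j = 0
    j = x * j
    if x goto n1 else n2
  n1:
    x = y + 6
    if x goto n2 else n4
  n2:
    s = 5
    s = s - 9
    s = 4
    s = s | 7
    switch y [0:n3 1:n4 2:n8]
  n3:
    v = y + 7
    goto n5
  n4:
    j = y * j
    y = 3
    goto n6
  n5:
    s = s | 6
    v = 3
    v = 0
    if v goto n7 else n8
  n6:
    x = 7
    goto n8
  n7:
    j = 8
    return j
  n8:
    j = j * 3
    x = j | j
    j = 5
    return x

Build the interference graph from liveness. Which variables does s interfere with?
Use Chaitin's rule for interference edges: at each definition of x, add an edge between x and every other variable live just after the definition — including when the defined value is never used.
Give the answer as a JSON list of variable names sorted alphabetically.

Answer: ["j", "v", "y"]

Working:
Block summaries:
  n0: def={j,x,y} ue=∅
  n1: def={x} ue={y}
  n2: def={s} ue={y}
  n3: def={v} ue={y}
  n4: def={j,y} ue={j,y}
  n5: def={s,v} ue={s}
  n6: def={x} ue=∅
  n7: def={j} ue=∅
  n8: def={j,x} ue={j}

Live sets:
  n0 li=∅ lo={j,y}
  n1 li={j,y} lo={j,y}
  n2 li={j,y} lo={j,s,y}
  n3 li={j,s,y} lo={j,s}
  n4 li={j,y} lo={j}
  n5 li={j,s} lo={j}
  n6 li={j} lo={j}
  n7 li=∅ lo=∅
  n8 li={j} lo=∅

Interference:
  j: {s,v,x,y}
  s: {j,v,y}
  v: {j,s}
  x: {j,y}
  y: {j,s,x}

N(s) = ["j", "v", "y"]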